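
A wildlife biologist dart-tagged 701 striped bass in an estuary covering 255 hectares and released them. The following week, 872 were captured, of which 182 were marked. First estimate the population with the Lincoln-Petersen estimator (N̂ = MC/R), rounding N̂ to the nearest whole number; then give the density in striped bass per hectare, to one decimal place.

density ≈ 13.2 striped bass per hectare

N̂ = 701·872/182 = 611272/182 ≈ 3358.6 → 3359
Density = N̂ / area = 3359 / 255 ≈ 13.17 → 13.2 per hectare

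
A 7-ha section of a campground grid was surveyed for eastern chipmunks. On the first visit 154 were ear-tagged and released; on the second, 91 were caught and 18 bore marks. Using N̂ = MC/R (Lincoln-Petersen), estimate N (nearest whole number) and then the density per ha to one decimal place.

density ≈ 111.3 eastern chipmunks per ha

N̂ = 154·91/18 = 14014/18 ≈ 778.6 → 779
Density = N̂ / area = 779 / 7 ≈ 111.29 → 111.3 per ha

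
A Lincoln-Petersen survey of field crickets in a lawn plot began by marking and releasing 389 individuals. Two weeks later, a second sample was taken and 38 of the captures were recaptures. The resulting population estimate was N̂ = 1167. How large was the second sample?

C = 114

From N = M·C/R: C = N·R / M = 1167·38 / 389 = 44346 / 389 = 114.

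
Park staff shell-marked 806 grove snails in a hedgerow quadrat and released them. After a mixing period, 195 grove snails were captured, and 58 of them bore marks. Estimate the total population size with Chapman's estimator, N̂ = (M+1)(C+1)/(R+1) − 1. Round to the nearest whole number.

N ≈ 2680

N̂ = (806+1)(195+1)/(58+1) − 1 = 807·196/59 − 1
= 158172/59 − 1 ≈ 2680.9 − 1 ≈ 2679.9 → 2680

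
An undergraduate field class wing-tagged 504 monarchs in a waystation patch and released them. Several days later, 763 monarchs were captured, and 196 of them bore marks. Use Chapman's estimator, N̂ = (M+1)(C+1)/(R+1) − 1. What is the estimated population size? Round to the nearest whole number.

N ≈ 1957

N̂ = (504+1)(763+1)/(196+1) − 1 = 505·764/197 − 1
= 385820/197 − 1 ≈ 1958.48 − 1 ≈ 1957.48 → 1957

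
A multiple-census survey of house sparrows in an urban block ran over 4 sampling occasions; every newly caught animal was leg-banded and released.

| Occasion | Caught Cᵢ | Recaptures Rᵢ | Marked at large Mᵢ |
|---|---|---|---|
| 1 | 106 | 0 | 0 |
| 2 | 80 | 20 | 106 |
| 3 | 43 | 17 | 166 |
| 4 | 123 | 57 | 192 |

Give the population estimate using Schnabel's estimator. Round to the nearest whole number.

N ≈ 417

Σ MᵢCᵢ = 0·106 + 106·80 + 166·43 + 192·123 = 0 + 8480 + 7138 + 23616 = 39234
Σ Rᵢ = 0 + 20 + 17 + 57 = 94
N̂ = 39234 / 94 ≈ 417.4 → 417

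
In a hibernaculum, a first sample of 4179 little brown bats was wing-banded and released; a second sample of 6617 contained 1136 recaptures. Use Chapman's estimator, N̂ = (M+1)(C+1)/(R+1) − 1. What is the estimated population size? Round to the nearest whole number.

N ≈ 24,329

N̂ = (4179+1)(6617+1)/(1136+1) − 1 = 4180·6618/1137 − 1
= 27663240/1137 − 1 ≈ 24330.0 − 1 ≈ 24329.0 → 24329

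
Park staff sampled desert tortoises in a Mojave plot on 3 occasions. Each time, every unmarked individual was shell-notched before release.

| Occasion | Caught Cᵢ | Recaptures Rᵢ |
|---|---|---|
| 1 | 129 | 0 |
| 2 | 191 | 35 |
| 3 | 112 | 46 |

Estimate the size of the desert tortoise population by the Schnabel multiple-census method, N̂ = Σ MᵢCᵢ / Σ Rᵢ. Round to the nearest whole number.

N ≈ 698

Marked at large before each occasion: Mᵢ = Σⱼ<ᵢ (Cⱼ − Rⱼ) → M1=0, M2=129, M3=285
Σ MᵢCᵢ = 0·129 + 129·191 + 285·112 = 0 + 24639 + 31920 = 56559
Σ Rᵢ = 0 + 35 + 46 = 81
N̂ = 56559 / 81 ≈ 698.3 → 698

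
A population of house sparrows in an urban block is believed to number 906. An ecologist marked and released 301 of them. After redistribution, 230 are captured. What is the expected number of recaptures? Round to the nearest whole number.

expected recaptures ≈ 76

The marked fraction of the population is 301/906, so in a sample of 230 expect C·(M/N) marked.
E[R] = 301 × 230 / 906 = 69230 / 906 ≈ 76.4 → 76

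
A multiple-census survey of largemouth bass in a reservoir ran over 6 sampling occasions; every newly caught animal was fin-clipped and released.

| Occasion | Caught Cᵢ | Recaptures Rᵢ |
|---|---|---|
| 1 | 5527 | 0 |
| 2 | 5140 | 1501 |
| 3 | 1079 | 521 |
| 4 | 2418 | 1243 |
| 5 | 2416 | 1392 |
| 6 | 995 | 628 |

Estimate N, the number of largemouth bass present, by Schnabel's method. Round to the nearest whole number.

Marked at large before each occasion: Mᵢ = Σⱼ<ᵢ (Cⱼ − Rⱼ) → M1=0, M2=5527, M3=9166, M4=9724, M5=10899, M6=11923
Σ MᵢCᵢ = 0·5527 + 5527·5140 + 9166·1079 + 9724·2418 + 10899·2416 + 11923·995 = 0 + 28408780 + 9890114 + 23512632 + 26331984 + 11863385 = 100006895
Σ Rᵢ = 0 + 1501 + 521 + 1243 + 1392 + 628 = 5285
N̂ = 100006895 / 5285 ≈ 18922.8 → 18923

N ≈ 18,923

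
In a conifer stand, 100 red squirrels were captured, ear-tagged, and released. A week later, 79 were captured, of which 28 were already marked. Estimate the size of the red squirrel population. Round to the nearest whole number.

The marked fraction in the recapture sample should equal the marked fraction in the population: 28/79 = 100/N.
N = (100 × 79) / 28 = 7900 / 28 ≈ 282.1 → 282

N ≈ 282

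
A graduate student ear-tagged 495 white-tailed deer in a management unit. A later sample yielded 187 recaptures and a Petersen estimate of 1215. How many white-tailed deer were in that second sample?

From N = M·C/R: C = N·R / M = 1215·187 / 495 = 227205 / 495 = 459.

C = 459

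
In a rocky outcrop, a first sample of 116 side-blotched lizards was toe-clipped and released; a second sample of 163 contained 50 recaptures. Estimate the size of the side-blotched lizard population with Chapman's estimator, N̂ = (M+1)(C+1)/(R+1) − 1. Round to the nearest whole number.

N̂ = (116+1)(163+1)/(50+1) − 1 = 117·164/51 − 1
= 19188/51 − 1 ≈ 376.2 − 1 ≈ 375.2 → 375

N ≈ 375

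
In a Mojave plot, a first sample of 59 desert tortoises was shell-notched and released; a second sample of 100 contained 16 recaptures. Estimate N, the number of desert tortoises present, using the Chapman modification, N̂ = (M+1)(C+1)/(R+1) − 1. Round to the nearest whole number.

N̂ = (59+1)(100+1)/(16+1) − 1 = 60·101/17 − 1
= 6060/17 − 1 ≈ 356.47 − 1 ≈ 355.47 → 355

N ≈ 355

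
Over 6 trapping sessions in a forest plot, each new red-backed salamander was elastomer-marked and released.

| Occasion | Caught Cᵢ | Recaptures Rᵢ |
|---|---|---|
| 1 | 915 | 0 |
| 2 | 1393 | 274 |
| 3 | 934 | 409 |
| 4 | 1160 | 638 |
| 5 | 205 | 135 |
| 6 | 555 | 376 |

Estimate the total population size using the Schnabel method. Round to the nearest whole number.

Marked at large before each occasion: Mᵢ = Σⱼ<ᵢ (Cⱼ − Rⱼ) → M1=0, M2=915, M3=2034, M4=2559, M5=3081, M6=3151
Σ MᵢCᵢ = 0·915 + 915·1393 + 2034·934 + 2559·1160 + 3081·205 + 3151·555 = 0 + 1274595 + 1899756 + 2968440 + 631605 + 1748805 = 8523201
Σ Rᵢ = 0 + 274 + 409 + 638 + 135 + 376 = 1832
N̂ = 8523201 / 1832 ≈ 4652.4 → 4652

N ≈ 4652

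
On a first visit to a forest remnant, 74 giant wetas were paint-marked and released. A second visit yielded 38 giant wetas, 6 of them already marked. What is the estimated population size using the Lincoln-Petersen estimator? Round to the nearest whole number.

N ≈ 469

If marked individuals mix randomly, R/C ≈ M/N, giving N ≈ M·C/R.
N = (74 × 38) / 6 = 2812 / 6 ≈ 468.7 → 469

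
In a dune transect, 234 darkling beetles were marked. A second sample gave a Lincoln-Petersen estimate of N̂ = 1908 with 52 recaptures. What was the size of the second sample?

C = 424

From N = M·C/R: C = N·R / M = 1908·52 / 234 = 99216 / 234 = 424.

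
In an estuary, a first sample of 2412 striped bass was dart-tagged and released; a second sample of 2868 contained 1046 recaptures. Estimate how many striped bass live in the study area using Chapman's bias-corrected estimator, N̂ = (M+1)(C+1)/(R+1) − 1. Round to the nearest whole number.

N ≈ 6611

N̂ = (2412+1)(2868+1)/(1046+1) − 1 = 2413·2869/1047 − 1
= 6922897/1047 − 1 ≈ 6612.1 − 1 ≈ 6611.1 → 6611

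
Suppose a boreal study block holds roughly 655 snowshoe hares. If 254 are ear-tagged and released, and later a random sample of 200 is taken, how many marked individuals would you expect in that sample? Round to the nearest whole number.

Expected recaptures E[R] = M·C / N.
E[R] = 254 × 200 / 655 = 50800 / 655 ≈ 77.6 → 78

expected recaptures ≈ 78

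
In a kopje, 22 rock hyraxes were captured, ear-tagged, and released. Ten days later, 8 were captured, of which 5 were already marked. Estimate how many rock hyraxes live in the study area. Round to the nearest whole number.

N ≈ 35

The marked fraction in the recapture sample should equal the marked fraction in the population: 5/8 = 22/N.
N = (22 × 8) / 5 = 176 / 5 ≈ 35.2 → 35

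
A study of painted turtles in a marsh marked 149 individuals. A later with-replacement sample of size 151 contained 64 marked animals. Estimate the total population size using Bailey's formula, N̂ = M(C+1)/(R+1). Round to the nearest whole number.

N ≈ 348

N̂ = 149·(151+1)/(64+1) = 149·152/65 = 22648/65 ≈ 348.4 → 348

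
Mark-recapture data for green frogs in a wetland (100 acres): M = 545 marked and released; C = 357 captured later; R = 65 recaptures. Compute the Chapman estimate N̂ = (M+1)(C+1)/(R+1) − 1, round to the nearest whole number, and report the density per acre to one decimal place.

density ≈ 29.6 green frogs per acre

N̂ = 546·358/66 − 1 = 195468/66 − 1 ≈ 2960.6 → 2961
Density = N̂ / area = 2961 / 100 ≈ 29.61 → 29.6 per acre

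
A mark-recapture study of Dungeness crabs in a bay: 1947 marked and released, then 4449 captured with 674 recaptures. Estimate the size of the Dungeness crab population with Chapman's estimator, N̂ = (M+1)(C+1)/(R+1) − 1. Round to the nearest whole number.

N̂ = (1947+1)(4449+1)/(674+1) − 1 = 1948·4450/675 − 1
= 8668600/675 − 1 ≈ 12842.4 − 1 ≈ 12841.4 → 12841

N ≈ 12,841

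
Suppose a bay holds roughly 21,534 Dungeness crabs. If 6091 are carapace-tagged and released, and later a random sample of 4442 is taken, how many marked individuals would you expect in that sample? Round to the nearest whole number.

Expected recaptures E[R] = M·C / N.
E[R] = 6091 × 4442 / 21534 = 27056222 / 21534 ≈ 1256.4 → 1256

expected recaptures ≈ 1256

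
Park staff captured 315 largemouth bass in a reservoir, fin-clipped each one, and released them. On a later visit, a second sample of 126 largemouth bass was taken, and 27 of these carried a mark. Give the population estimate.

N = (315 × 126) / 27 = 39690 / 27 = 1470

N = 1470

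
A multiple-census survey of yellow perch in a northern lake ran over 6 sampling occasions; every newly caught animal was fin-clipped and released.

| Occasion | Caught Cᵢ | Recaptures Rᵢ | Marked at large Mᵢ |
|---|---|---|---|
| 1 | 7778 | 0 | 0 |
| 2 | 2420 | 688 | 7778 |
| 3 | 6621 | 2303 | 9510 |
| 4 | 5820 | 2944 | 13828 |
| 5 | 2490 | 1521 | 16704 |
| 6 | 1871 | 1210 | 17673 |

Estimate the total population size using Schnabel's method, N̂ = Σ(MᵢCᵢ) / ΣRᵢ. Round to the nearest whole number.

N ≈ 27,340

Σ MᵢCᵢ = 0·7778 + 7778·2420 + 9510·6621 + 13828·5820 + 16704·2490 + 17673·1871 = 0 + 18822760 + 62965710 + 80478960 + 41592960 + 33066183 = 236926573
Σ Rᵢ = 0 + 688 + 2303 + 2944 + 1521 + 1210 = 8666
N̂ = 236926573 / 8666 ≈ 27339.8 → 27340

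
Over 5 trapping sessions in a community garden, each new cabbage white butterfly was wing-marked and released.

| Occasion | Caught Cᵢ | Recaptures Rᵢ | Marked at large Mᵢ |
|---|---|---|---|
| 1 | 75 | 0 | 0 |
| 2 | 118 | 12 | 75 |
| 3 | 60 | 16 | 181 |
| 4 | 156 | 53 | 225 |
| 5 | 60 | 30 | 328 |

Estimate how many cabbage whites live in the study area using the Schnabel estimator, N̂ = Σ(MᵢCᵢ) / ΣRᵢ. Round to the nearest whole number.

N ≈ 671

Σ MᵢCᵢ = 0·75 + 75·118 + 181·60 + 225·156 + 328·60 = 0 + 8850 + 10860 + 35100 + 19680 = 74490
Σ Rᵢ = 0 + 12 + 16 + 53 + 30 = 111
N̂ = 74490 / 111 ≈ 671.1 → 671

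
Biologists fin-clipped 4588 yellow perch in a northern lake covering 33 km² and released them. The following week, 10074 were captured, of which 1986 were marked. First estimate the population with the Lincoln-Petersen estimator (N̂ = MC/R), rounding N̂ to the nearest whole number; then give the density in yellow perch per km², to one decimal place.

density ≈ 705.2 yellow perch per km²

N̂ = 4588·10074/1986 = 46219512/1986 ≈ 23272.7 → 23273
Density = N̂ / area = 23273 / 33 ≈ 705.24 → 705.2 per km²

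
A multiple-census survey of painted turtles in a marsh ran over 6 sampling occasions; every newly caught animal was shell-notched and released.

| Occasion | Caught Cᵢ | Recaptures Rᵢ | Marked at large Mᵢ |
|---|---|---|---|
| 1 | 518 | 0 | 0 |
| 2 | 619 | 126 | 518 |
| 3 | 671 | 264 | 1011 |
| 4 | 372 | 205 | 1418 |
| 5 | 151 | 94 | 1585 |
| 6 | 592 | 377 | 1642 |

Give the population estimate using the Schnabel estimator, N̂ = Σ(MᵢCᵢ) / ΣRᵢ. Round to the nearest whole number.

N ≈ 2568

Σ MᵢCᵢ = 0·518 + 518·619 + 1011·671 + 1418·372 + 1585·151 + 1642·592 = 0 + 320642 + 678381 + 527496 + 239335 + 972064 = 2737918
Σ Rᵢ = 0 + 126 + 264 + 205 + 94 + 377 = 1066
N̂ = 2737918 / 1066 ≈ 2568.4 → 2568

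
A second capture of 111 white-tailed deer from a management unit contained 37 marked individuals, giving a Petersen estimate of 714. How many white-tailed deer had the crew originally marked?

M = 238

From N = M·C/R: M = N·R / C = 714·37 / 111 = 26418 / 111 = 238.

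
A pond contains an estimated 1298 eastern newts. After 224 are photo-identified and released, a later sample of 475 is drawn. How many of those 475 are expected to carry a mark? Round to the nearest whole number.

The marked fraction of the population is 224/1298, so in a sample of 475 expect C·(M/N) marked.
E[R] = 224 × 475 / 1298 = 106400 / 1298 ≈ 82.0 → 82

expected recaptures ≈ 82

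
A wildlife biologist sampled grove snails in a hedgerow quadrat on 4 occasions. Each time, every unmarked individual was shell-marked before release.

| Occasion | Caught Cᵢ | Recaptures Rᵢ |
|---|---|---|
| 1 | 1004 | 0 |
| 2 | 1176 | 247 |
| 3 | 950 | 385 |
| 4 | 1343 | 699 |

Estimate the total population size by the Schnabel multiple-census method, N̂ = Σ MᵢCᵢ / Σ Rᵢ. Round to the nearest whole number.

N ≈ 4787

Marked at large before each occasion: Mᵢ = Σⱼ<ᵢ (Cⱼ − Rⱼ) → M1=0, M2=1004, M3=1933, M4=2498
Σ MᵢCᵢ = 0·1004 + 1004·1176 + 1933·950 + 2498·1343 = 0 + 1180704 + 1836350 + 3354814 = 6371868
Σ Rᵢ = 0 + 247 + 385 + 699 = 1331
N̂ = 6371868 / 1331 ≈ 4787.3 → 4787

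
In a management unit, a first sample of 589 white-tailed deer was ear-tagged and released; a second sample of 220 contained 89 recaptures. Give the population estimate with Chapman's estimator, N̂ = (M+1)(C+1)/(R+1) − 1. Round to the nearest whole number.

N̂ = (589+1)(220+1)/(89+1) − 1 = 590·221/90 − 1
= 130390/90 − 1 ≈ 1448.8 − 1 ≈ 1447.8 → 1448

N ≈ 1448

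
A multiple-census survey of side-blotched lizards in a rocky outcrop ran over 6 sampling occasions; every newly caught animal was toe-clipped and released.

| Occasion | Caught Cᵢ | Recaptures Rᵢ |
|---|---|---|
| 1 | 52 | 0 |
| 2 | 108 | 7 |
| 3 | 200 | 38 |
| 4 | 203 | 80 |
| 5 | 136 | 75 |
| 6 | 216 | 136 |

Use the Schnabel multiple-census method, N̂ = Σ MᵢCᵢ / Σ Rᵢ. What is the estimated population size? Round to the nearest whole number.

N ≈ 796

Marked at large before each occasion: Mᵢ = Σⱼ<ᵢ (Cⱼ − Rⱼ) → M1=0, M2=52, M3=153, M4=315, M5=438, M6=499
Σ MᵢCᵢ = 0·52 + 52·108 + 153·200 + 315·203 + 438·136 + 499·216 = 0 + 5616 + 30600 + 63945 + 59568 + 107784 = 267513
Σ Rᵢ = 0 + 7 + 38 + 80 + 75 + 136 = 336
N̂ = 267513 / 336 ≈ 796.2 → 796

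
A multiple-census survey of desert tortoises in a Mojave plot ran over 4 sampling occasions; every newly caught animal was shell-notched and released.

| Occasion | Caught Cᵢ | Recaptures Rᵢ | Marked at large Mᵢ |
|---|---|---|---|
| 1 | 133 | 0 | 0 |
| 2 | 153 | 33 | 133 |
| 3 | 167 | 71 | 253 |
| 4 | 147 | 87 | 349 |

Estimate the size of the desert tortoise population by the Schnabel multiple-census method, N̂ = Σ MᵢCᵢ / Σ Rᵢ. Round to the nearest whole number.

N ≈ 596

Σ MᵢCᵢ = 0·133 + 133·153 + 253·167 + 349·147 = 0 + 20349 + 42251 + 51303 = 113903
Σ Rᵢ = 0 + 33 + 71 + 87 = 191
N̂ = 113903 / 191 ≈ 596.4 → 596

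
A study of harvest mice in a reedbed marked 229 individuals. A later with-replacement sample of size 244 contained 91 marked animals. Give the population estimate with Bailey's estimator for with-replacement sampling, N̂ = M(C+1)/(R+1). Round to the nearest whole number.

N̂ = 229·(244+1)/(91+1) = 229·245/92 = 56105/92 ≈ 609.8 → 610

N ≈ 610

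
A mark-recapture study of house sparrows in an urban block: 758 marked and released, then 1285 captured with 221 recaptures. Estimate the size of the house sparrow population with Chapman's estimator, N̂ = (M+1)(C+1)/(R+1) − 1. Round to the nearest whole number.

N ≈ 4396

N̂ = (758+1)(1285+1)/(221+1) − 1 = 759·1286/222 − 1
= 976074/222 − 1 ≈ 4396.7 − 1 ≈ 4395.7 → 4396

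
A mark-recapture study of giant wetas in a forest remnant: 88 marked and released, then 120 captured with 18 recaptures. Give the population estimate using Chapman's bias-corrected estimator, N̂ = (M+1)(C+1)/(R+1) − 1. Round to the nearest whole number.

N ≈ 566

N̂ = (88+1)(120+1)/(18+1) − 1 = 89·121/19 − 1
= 10769/19 − 1 ≈ 566.8 − 1 ≈ 565.8 → 566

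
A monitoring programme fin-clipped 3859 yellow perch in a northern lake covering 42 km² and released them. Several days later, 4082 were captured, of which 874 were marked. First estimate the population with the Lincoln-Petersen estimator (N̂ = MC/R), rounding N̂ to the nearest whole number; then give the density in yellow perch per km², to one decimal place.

density ≈ 429.1 yellow perch per km²

N̂ = 3859·4082/874 = 15752438/874 ≈ 18023.4 → 18023
Density = N̂ / area = 18023 / 42 ≈ 429.12 → 429.1 per km²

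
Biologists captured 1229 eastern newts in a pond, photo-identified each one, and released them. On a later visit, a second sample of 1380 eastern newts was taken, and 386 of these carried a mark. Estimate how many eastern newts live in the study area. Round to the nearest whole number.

N = (1229 × 1380) / 386 = 1696020 / 386 ≈ 4393.8 → 4394

N ≈ 4394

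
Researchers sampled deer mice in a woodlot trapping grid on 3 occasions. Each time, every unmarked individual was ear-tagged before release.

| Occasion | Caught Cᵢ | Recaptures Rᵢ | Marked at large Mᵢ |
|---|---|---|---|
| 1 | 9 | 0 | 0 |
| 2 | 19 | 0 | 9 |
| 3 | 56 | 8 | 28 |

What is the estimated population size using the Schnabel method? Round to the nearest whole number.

Σ MᵢCᵢ = 0·9 + 9·19 + 28·56 = 0 + 171 + 1568 = 1739
Σ Rᵢ = 0 + 0 + 8 = 8
N̂ = 1739 / 8 ≈ 217.4 → 217

N ≈ 217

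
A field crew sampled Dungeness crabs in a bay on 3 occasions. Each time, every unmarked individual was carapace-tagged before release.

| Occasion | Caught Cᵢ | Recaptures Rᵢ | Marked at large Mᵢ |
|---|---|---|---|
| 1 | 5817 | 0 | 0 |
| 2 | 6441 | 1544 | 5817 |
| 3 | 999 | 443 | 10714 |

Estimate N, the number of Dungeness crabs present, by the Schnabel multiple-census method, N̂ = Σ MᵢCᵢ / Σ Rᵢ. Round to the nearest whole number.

N ≈ 24,243

Σ MᵢCᵢ = 0·5817 + 5817·6441 + 10714·999 = 0 + 37467297 + 10703286 = 48170583
Σ Rᵢ = 0 + 1544 + 443 = 1987
N̂ = 48170583 / 1987 ≈ 24242.9 → 24243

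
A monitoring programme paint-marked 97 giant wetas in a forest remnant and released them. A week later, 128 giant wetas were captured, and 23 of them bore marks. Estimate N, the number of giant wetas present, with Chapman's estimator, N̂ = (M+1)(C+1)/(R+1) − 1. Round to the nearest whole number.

N̂ = (97+1)(128+1)/(23+1) − 1 = 98·129/24 − 1
= 12642/24 − 1 ≈ 526.8 − 1 ≈ 525.8 → 526

N ≈ 526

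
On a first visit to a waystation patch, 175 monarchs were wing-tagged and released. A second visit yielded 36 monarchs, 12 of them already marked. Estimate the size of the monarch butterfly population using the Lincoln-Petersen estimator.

N = 525

N = (175 × 36) / 12 = 6300 / 12 = 525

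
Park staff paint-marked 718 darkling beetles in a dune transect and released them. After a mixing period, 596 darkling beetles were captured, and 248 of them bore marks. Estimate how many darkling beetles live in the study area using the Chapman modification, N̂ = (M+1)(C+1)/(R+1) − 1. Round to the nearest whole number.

N̂ = (718+1)(596+1)/(248+1) − 1 = 719·597/249 − 1
= 429243/249 − 1 ≈ 1723.9 − 1 ≈ 1722.9 → 1723

N ≈ 1723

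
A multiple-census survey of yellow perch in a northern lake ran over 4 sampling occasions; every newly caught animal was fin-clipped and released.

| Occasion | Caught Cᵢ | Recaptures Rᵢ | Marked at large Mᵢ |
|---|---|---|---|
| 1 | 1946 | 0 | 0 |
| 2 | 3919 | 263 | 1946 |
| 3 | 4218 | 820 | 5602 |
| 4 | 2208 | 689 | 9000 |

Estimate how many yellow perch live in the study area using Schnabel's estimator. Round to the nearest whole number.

Σ MᵢCᵢ = 0·1946 + 1946·3919 + 5602·4218 + 9000·2208 = 0 + 7626374 + 23629236 + 19872000 = 51127610
Σ Rᵢ = 0 + 263 + 820 + 689 = 1772
N̂ = 51127610 / 1772 ≈ 28853.1 → 28853

N ≈ 28,853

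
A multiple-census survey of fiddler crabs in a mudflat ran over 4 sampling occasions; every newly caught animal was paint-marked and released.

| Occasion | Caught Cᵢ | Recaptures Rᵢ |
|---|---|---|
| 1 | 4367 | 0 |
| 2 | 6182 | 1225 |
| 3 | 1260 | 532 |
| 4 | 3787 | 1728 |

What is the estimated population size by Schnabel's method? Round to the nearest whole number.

N ≈ 22,041

Marked at large before each occasion: Mᵢ = Σⱼ<ᵢ (Cⱼ − Rⱼ) → M1=0, M2=4367, M3=9324, M4=10052
Σ MᵢCᵢ = 0·4367 + 4367·6182 + 9324·1260 + 10052·3787 = 0 + 26996794 + 11748240 + 38066924 = 76811958
Σ Rᵢ = 0 + 1225 + 532 + 1728 = 3485
N̂ = 76811958 / 3485 ≈ 22040.7 → 22041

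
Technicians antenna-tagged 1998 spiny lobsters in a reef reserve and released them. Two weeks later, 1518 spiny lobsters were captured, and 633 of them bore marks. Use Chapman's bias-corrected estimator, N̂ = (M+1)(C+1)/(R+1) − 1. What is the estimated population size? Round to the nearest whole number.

N ≈ 4788

N̂ = (1998+1)(1518+1)/(633+1) − 1 = 1999·1519/634 − 1
= 3036481/634 − 1 ≈ 4789.4 − 1 ≈ 4788.4 → 4788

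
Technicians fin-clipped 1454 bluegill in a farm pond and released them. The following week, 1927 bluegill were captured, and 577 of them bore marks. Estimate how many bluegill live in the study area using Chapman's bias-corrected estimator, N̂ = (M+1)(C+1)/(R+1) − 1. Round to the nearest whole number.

N̂ = (1454+1)(1927+1)/(577+1) − 1 = 1455·1928/578 − 1
= 2805240/578 − 1 ≈ 4853.4 − 1 ≈ 4852.4 → 4852

N ≈ 4852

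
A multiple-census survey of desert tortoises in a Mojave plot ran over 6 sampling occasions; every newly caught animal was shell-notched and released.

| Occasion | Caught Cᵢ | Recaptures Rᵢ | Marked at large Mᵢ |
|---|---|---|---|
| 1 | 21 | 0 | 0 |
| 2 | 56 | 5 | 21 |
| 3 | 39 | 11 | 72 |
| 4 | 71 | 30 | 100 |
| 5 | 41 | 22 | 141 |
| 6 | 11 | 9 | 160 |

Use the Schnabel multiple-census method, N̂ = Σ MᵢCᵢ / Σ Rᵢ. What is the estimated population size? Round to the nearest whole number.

Σ MᵢCᵢ = 0·21 + 21·56 + 72·39 + 100·71 + 141·41 + 160·11 = 0 + 1176 + 2808 + 7100 + 5781 + 1760 = 18625
Σ Rᵢ = 0 + 5 + 11 + 30 + 22 + 9 = 77
N̂ = 18625 / 77 ≈ 241.9 → 242

N ≈ 242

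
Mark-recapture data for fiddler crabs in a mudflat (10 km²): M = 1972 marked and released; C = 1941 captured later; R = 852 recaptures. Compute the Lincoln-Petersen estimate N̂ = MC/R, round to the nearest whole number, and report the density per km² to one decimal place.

N̂ = 1972·1941/852 = 3827652/852 ≈ 4492.5 → 4493
Density = N̂ / area = 4493 / 10 ≈ 449.30 → 449.3 per km²

density ≈ 449.3 fiddler crabs per km²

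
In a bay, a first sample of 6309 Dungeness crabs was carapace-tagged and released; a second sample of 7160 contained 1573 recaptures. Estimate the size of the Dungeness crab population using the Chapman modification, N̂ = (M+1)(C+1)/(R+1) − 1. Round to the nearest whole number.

N̂ = (6309+1)(7160+1)/(1573+1) − 1 = 6310·7161/1574 − 1
= 45185910/1574 − 1 ≈ 28707.7 − 1 ≈ 28706.7 → 28707

N ≈ 28,707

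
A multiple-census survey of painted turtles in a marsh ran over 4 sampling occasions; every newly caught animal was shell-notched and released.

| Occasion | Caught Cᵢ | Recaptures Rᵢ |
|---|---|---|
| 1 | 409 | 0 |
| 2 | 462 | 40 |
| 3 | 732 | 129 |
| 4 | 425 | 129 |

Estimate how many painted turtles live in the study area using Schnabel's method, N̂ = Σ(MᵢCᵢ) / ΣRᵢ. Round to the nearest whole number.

Marked at large before each occasion: Mᵢ = Σⱼ<ᵢ (Cⱼ − Rⱼ) → M1=0, M2=409, M3=831, M4=1434
Σ MᵢCᵢ = 0·409 + 409·462 + 831·732 + 1434·425 = 0 + 188958 + 608292 + 609450 = 1406700
Σ Rᵢ = 0 + 40 + 129 + 129 = 298
N̂ = 1406700 / 298 ≈ 4720.47 → 4720

N ≈ 4720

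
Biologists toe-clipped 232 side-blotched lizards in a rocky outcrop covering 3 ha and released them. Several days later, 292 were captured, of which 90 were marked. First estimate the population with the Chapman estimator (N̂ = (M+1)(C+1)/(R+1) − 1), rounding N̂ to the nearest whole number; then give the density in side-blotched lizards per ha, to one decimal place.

N̂ = 233·293/91 − 1 = 68269/91 − 1 ≈ 749.2 → 749
Density = N̂ / area = 749 / 3 ≈ 249.67 → 249.7 per ha

density ≈ 249.7 side-blotched lizards per ha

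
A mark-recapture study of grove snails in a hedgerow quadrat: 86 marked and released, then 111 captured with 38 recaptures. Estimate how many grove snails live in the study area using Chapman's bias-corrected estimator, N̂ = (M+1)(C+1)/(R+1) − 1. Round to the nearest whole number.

N̂ = (86+1)(111+1)/(38+1) − 1 = 87·112/39 − 1
= 9744/39 − 1 ≈ 249.8 − 1 ≈ 248.8 → 249

N ≈ 249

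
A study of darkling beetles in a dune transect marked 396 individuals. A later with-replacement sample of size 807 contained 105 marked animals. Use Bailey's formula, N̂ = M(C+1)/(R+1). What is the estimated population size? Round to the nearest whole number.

N̂ = 396·(807+1)/(105+1) = 396·808/106 = 319968/106 ≈ 3018.6 → 3019

N ≈ 3019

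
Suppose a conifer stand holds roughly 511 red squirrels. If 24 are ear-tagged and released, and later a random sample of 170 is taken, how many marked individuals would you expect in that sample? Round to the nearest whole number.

Expected recaptures E[R] = M·C / N.
E[R] = 24 × 170 / 511 = 4080 / 511 ≈ 8.0 → 8

expected recaptures ≈ 8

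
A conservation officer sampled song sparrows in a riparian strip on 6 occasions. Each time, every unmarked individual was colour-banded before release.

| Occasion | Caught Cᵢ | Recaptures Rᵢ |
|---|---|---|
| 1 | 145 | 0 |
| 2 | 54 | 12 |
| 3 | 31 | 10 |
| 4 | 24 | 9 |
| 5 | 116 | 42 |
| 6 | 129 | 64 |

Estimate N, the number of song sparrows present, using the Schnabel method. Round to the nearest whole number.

Marked at large before each occasion: Mᵢ = Σⱼ<ᵢ (Cⱼ − Rⱼ) → M1=0, M2=145, M3=187, M4=208, M5=223, M6=297
Σ MᵢCᵢ = 0·145 + 145·54 + 187·31 + 208·24 + 223·116 + 297·129 = 0 + 7830 + 5797 + 4992 + 25868 + 38313 = 82800
Σ Rᵢ = 0 + 12 + 10 + 9 + 42 + 64 = 137
N̂ = 82800 / 137 ≈ 604.4 → 604

N ≈ 604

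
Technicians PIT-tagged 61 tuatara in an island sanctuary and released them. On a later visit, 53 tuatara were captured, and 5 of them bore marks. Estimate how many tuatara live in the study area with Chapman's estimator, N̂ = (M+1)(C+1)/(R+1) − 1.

N = 557

N̂ = (61+1)(53+1)/(5+1) − 1 = 62·54/6 − 1
= 3348/6 − 1 = 558 − 1 = 557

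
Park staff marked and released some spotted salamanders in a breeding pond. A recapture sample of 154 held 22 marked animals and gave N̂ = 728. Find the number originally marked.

From N = M·C/R: M = N·R / C = 728·22 / 154 = 16016 / 154 = 104.

M = 104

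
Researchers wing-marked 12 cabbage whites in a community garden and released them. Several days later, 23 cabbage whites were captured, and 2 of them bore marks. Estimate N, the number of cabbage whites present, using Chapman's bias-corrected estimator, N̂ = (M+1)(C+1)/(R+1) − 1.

N = 103

N̂ = (12+1)(23+1)/(2+1) − 1 = 13·24/3 − 1
= 312/3 − 1 = 104 − 1 = 103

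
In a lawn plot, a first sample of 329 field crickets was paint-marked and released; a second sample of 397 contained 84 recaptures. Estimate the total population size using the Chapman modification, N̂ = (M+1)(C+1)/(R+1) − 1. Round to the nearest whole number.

N ≈ 1544

N̂ = (329+1)(397+1)/(84+1) − 1 = 330·398/85 − 1
= 131340/85 − 1 ≈ 1545.2 − 1 ≈ 1544.2 → 1544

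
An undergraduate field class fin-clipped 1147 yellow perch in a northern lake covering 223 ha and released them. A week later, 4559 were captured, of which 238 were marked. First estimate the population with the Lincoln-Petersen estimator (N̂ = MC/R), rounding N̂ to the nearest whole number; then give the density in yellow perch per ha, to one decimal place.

density ≈ 98.5 yellow perch per ha

N̂ = 1147·4559/238 = 5229173/238 ≈ 21971.3 → 21971
Density = N̂ / area = 21971 / 223 ≈ 98.52 → 98.5 per ha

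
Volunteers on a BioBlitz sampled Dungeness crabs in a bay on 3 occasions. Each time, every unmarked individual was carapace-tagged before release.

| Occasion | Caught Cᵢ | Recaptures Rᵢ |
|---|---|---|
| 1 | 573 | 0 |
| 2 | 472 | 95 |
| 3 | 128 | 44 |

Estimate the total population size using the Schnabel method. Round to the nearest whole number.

Marked at large before each occasion: Mᵢ = Σⱼ<ᵢ (Cⱼ − Rⱼ) → M1=0, M2=573, M3=950
Σ MᵢCᵢ = 0·573 + 573·472 + 950·128 = 0 + 270456 + 121600 = 392056
Σ Rᵢ = 0 + 95 + 44 = 139
N̂ = 392056 / 139 ≈ 2820.5 → 2821

N ≈ 2821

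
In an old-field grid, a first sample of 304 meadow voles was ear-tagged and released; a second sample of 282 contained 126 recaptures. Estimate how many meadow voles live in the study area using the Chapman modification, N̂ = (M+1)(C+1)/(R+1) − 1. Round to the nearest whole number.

N̂ = (304+1)(282+1)/(126+1) − 1 = 305·283/127 − 1
= 86315/127 − 1 ≈ 679.6 − 1 ≈ 678.6 → 679

N ≈ 679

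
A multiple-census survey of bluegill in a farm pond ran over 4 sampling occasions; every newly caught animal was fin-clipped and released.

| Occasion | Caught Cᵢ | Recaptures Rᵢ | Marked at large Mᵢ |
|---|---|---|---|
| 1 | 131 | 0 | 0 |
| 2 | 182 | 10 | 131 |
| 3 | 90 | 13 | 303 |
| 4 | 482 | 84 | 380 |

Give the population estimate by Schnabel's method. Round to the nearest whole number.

Σ MᵢCᵢ = 0·131 + 131·182 + 303·90 + 380·482 = 0 + 23842 + 27270 + 183160 = 234272
Σ Rᵢ = 0 + 10 + 13 + 84 = 107
N̂ = 234272 / 107 ≈ 2189.46 → 2189

N ≈ 2189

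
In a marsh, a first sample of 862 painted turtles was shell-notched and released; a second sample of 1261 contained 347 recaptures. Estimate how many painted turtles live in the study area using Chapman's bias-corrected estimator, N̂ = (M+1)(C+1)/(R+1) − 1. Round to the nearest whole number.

N ≈ 3129

N̂ = (862+1)(1261+1)/(347+1) − 1 = 863·1262/348 − 1
= 1089106/348 − 1 ≈ 3129.6 − 1 ≈ 3128.6 → 3129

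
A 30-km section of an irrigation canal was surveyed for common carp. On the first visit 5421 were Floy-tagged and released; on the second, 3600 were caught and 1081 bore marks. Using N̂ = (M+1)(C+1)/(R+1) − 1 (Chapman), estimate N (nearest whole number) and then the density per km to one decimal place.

N̂ = 5422·3601/1082 − 1 = 19524622/1082 − 1 ≈ 18043.9 → 18044
Density = N̂ / area = 18044 / 30 ≈ 601.47 → 601.5 per km

density ≈ 601.5 common carp per km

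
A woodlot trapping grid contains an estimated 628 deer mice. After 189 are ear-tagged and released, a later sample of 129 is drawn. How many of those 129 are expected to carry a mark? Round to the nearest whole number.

Expected recaptures E[R] = M·C / N.
E[R] = 189 × 129 / 628 = 24381 / 628 ≈ 38.8 → 39

expected recaptures ≈ 39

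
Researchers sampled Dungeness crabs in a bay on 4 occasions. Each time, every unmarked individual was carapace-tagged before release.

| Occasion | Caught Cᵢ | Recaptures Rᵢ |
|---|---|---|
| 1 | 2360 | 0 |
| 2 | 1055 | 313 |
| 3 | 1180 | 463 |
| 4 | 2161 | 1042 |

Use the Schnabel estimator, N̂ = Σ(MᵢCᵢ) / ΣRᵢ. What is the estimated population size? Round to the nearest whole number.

N ≈ 7922

Marked at large before each occasion: Mᵢ = Σⱼ<ᵢ (Cⱼ − Rⱼ) → M1=0, M2=2360, M3=3102, M4=3819
Σ MᵢCᵢ = 0·2360 + 2360·1055 + 3102·1180 + 3819·2161 = 0 + 2489800 + 3660360 + 8252859 = 14403019
Σ Rᵢ = 0 + 313 + 463 + 1042 = 1818
N̂ = 14403019 / 1818 ≈ 7922.45 → 7922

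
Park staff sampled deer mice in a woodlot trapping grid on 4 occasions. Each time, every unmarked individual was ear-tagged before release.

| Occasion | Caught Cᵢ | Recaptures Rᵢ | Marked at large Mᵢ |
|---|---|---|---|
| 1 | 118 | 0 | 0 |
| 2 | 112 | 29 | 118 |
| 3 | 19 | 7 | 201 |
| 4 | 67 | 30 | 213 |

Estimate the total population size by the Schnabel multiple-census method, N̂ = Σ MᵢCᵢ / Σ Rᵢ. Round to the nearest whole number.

Σ MᵢCᵢ = 0·118 + 118·112 + 201·19 + 213·67 = 0 + 13216 + 3819 + 14271 = 31306
Σ Rᵢ = 0 + 29 + 7 + 30 = 66
N̂ = 31306 / 66 ≈ 474.3 → 474

N ≈ 474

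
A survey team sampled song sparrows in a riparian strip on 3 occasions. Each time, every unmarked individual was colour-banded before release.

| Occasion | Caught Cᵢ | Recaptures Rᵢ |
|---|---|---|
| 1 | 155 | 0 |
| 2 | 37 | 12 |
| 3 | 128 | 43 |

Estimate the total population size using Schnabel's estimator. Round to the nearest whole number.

N ≈ 523

Marked at large before each occasion: Mᵢ = Σⱼ<ᵢ (Cⱼ − Rⱼ) → M1=0, M2=155, M3=180
Σ MᵢCᵢ = 0·155 + 155·37 + 180·128 = 0 + 5735 + 23040 = 28775
Σ Rᵢ = 0 + 12 + 43 = 55
N̂ = 28775 / 55 ≈ 523.2 → 523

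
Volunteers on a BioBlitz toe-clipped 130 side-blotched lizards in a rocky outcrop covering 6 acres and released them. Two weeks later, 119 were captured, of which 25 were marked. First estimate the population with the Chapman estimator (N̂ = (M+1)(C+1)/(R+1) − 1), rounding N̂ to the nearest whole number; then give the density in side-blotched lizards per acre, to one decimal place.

density ≈ 100.7 side-blotched lizards per acre

N̂ = 131·120/26 − 1 = 15720/26 − 1 ≈ 603.6 → 604
Density = N̂ / area = 604 / 6 ≈ 100.67 → 100.7 per acre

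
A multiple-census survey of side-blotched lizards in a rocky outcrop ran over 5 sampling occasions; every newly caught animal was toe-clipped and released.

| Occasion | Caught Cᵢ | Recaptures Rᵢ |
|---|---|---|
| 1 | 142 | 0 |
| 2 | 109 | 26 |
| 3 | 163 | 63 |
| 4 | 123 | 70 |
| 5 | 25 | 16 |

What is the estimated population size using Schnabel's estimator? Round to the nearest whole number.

N ≈ 580

Marked at large before each occasion: Mᵢ = Σⱼ<ᵢ (Cⱼ − Rⱼ) → M1=0, M2=142, M3=225, M4=325, M5=378
Σ MᵢCᵢ = 0·142 + 142·109 + 225·163 + 325·123 + 378·25 = 0 + 15478 + 36675 + 39975 + 9450 = 101578
Σ Rᵢ = 0 + 26 + 63 + 70 + 16 = 175
N̂ = 101578 / 175 ≈ 580.4 → 580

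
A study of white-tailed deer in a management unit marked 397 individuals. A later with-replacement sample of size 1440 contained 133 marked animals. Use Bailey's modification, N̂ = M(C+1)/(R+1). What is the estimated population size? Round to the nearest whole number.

N ≈ 4269

N̂ = 397·(1440+1)/(133+1) = 397·1441/134 = 572077/134 ≈ 4269.2 → 4269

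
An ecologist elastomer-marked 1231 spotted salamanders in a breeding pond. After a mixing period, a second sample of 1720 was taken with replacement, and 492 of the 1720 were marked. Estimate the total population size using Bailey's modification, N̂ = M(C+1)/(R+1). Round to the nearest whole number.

N̂ = 1231·(1720+1)/(492+1) = 1231·1721/493 = 2118551/493 ≈ 4297.3 → 4297

N ≈ 4297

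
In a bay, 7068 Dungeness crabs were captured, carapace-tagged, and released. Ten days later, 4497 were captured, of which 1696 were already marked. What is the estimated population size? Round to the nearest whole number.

N = (7068 × 4497) / 1696 = 31784796 / 1696 ≈ 18741.0 → 18741

N ≈ 18,741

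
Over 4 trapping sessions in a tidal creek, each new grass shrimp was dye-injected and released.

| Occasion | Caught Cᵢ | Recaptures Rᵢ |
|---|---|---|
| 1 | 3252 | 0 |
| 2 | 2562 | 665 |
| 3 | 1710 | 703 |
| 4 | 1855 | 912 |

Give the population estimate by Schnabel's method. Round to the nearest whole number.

Marked at large before each occasion: Mᵢ = Σⱼ<ᵢ (Cⱼ − Rⱼ) → M1=0, M2=3252, M3=5149, M4=6156
Σ MᵢCᵢ = 0·3252 + 3252·2562 + 5149·1710 + 6156·1855 = 0 + 8331624 + 8804790 + 11419380 = 28555794
Σ Rᵢ = 0 + 665 + 703 + 912 = 2280
N̂ = 28555794 / 2280 ≈ 12524.47 → 12524

N ≈ 12,524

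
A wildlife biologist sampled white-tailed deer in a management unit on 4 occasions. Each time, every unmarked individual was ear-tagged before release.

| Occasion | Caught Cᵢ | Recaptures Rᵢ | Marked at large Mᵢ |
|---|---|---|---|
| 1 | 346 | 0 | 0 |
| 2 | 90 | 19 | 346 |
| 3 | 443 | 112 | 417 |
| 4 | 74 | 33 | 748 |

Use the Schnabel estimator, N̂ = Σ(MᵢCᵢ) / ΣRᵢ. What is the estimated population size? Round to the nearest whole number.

N ≈ 1654

Σ MᵢCᵢ = 0·346 + 346·90 + 417·443 + 748·74 = 0 + 31140 + 184731 + 55352 = 271223
Σ Rᵢ = 0 + 19 + 112 + 33 = 164
N̂ = 271223 / 164 ≈ 1653.8 → 1654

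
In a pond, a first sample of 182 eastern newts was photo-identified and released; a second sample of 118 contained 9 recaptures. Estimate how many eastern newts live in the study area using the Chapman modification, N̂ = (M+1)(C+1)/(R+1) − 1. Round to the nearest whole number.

N ≈ 2177

N̂ = (182+1)(118+1)/(9+1) − 1 = 183·119/10 − 1
= 21777/10 − 1 ≈ 2177.7 − 1 ≈ 2176.7 → 2177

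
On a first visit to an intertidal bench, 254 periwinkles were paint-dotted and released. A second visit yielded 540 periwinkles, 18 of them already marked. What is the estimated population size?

N = 7620

N = (254 × 540) / 18 = 137160 / 18 = 7620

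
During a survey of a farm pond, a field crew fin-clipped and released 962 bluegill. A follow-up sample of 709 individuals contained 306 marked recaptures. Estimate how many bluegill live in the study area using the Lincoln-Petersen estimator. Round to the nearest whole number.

N ≈ 2229

N = (962 × 709) / 306 = 682058 / 306 ≈ 2228.9 → 2229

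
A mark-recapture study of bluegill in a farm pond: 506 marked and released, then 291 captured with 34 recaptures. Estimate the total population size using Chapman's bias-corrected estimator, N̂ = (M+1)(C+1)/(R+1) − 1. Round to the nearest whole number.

N ≈ 4229

N̂ = (506+1)(291+1)/(34+1) − 1 = 507·292/35 − 1
= 148044/35 − 1 ≈ 4229.8 − 1 ≈ 4228.8 → 4229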